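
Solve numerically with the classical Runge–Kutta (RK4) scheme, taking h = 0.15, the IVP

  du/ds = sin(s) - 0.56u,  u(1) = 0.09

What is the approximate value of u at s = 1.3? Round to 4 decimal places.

0.3277

RK4: k1 = f(s_n, u_n); k2 = f(s_n + h/2, u_n + (h/2)·k1); k3 = f(s_n + h/2, u_n + (h/2)·k2); k4 = f(s_n + h, u_n + h·k3); u_{n+1} = u_n + (h/6)·(k1 + 2k2 + 2k3 + k4).
s=1.000000, u=0.090000:
  k1 = f(1.000000, 0.090000) = 0.791071
  k2 = f(1.075000, 0.149330) = 0.795965
  k3 = f(1.075000, 0.149697) = 0.795760
  k4 = f(1.150000, 0.209364) = 0.795520
  u ← 0.090000 + (0.15/6)·(k1 + 2k2 + 2k3 + k4) = 0.209251
s=1.150000, u=0.209251:
  k1 = f(1.150000, 0.209251) = 0.795583
  k2 = f(1.225000, 0.268920) = 0.790211
  k3 = f(1.225000, 0.268517) = 0.790436
  k4 = f(1.300000, 0.327816) = 0.779981
  u ← 0.209251 + (0.15/6)·(k1 + 2k2 + 2k3 + k4) = 0.327672
u(1.3) ≈ 0.3277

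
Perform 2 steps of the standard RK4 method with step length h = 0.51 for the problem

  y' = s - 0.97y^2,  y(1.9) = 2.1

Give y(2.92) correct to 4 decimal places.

1.6861

RK4: k1 = f(s_n, y_n); k2 = f(s_n + h/2, y_n + (h/2)·k1); k3 = f(s_n + h/2, y_n + (h/2)·k2); k4 = f(s_n + h, y_n + h·k3); y_{n+1} = y_n + (h/6)·(k1 + 2k2 + 2k3 + k4).
s=1.900000, y=2.100000:
  k1 = f(1.900000, 2.100000) = -2.377700
  k2 = f(2.155000, 1.493686) = -0.009166
  k3 = f(2.155000, 2.097663) = -2.113183
  k4 = f(2.410000, 1.022277) = 1.396302
  y ← 2.100000 + (0.51/6)·(k1 + 2k2 + 2k3 + k4) = 1.655782
s=2.410000, y=1.655782:
  k1 = f(2.410000, 1.655782) = -0.249365
  k2 = f(2.665000, 1.592194) = 0.205972
  k3 = f(2.665000, 1.708305) = -0.165755
  k4 = f(2.920000, 1.571247) = 0.525249
  y ← 1.655782 + (0.51/6)·(k1 + 2k2 + 2k3 + k4) = 1.686069
y(2.92) ≈ 1.6861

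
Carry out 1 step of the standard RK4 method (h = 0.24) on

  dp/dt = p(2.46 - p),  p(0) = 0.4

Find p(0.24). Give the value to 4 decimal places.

0.6383

RK4: k1 = f(t_n, p_n); k2 = f(t_n + h/2, p_n + (h/2)·k1); k3 = f(t_n + h/2, p_n + (h/2)·k2); k4 = f(t_n + h, p_n + h·k3); p_{n+1} = p_n + (h/6)·(k1 + 2k2 + 2k3 + k4).
t=0.000000, p=0.400000:
  k1 = f(0.000000, 0.400000) = 0.824000
  k2 = f(0.120000, 0.498880) = 0.978364
  k3 = f(0.120000, 0.517404) = 1.005106
  k4 = f(0.240000, 0.641226) = 1.166245
  p ← 0.400000 + (0.24/6)·(k1 + 2k2 + 2k3 + k4) = 0.638287
p(0.24) ≈ 0.6383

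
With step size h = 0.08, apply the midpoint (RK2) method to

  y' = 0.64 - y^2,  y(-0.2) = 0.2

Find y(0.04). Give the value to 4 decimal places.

Midpoint: k1 = f(s_n, y_n); k2 = f(s_n + h/2, y_n + (h/2)·k1); y_{n+1} = y_n + h·k2.
s=-0.200000, y=0.200000:
  k1 = f(-0.200000, 0.200000) = 0.600000
  k2 = f(-0.160000, 0.224000) = 0.589824
  y ← 0.200000 + 0.08·0.589824 = 0.247186
s=-0.120000, y=0.247186:
  k1 = f(-0.120000, 0.247186) = 0.578899
  k2 = f(-0.080000, 0.270342) = 0.566915
  y ← 0.247186 + 0.08·0.566915 = 0.292539
s=-0.040000, y=0.292539:
  k1 = f(-0.040000, 0.292539) = 0.554421
  k2 = f(0.000000, 0.314716) = 0.540954
  y ← 0.292539 + 0.08·0.540954 = 0.335815
y(0.04) ≈ 0.3358

0.3358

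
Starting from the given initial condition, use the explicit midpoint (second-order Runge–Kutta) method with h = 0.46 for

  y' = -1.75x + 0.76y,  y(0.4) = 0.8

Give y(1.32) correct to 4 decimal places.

-0.2012

Midpoint: k1 = f(x_n, y_n); k2 = f(x_n + h/2, y_n + (h/2)·k1); y_{n+1} = y_n + h·k2.
x=0.400000, y=0.800000:
  k1 = f(0.400000, 0.800000) = -0.092000
  k2 = f(0.630000, 0.778840) = -0.510582
  y ← 0.800000 + 0.46·(-0.510582) = 0.565132
x=0.860000, y=0.565132:
  k1 = f(0.860000, 0.565132) = -1.075499
  k2 = f(1.090000, 0.317768) = -1.665997
  y ← 0.565132 + 0.46·(-1.665997) = -0.201226
y(1.32) ≈ -0.2012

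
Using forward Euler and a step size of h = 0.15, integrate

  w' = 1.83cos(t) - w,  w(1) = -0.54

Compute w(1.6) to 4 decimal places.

Euler: w_{n+1} = w_n + h·f(t_n, w_n).
t=1.000000, w=-0.540000: f=1.528753 → w ← -0.540000 + 0.15·1.528753 = -0.310687
t=1.150000, w=-0.310687: f=1.058219 → w ← -0.310687 + 0.15·1.058219 = -0.151954
t=1.300000, w=-0.151954: f=0.641477 → w ← -0.151954 + 0.15·0.641477 = -0.055733
t=1.450000, w=-0.055733: f=0.276253 → w ← -0.055733 + 0.15·0.276253 = -0.014295
w(1.6) ≈ -0.0143

-0.0143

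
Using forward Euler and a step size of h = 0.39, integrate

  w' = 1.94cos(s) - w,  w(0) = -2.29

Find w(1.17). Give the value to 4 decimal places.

Euler: w_{n+1} = w_n + h·f(s_n, w_n).
s=0.000000, w=-2.290000: f=4.230000 → w ← -2.290000 + 0.39·4.230000 = -0.640300
s=0.390000, w=-0.640300: f=2.434624 → w ← -0.640300 + 0.39·2.434624 = 0.309203
s=0.780000, w=0.309203: f=1.069969 → w ← 0.309203 + 0.39·1.069969 = 0.726491
w(1.17) ≈ 0.7265

0.7265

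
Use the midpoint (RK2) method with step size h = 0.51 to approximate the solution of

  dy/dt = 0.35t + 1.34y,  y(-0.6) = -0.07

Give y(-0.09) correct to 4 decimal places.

Midpoint: k1 = f(t_n, y_n); k2 = f(t_n + h/2, y_n + (h/2)·k1); y_{n+1} = y_n + h·k2.
t=-0.600000, y=-0.070000:
  k1 = f(-0.600000, -0.070000) = -0.303800
  k2 = f(-0.345000, -0.147469) = -0.318358
  y ← -0.070000 + 0.51·(-0.318358) = -0.232363
y(-0.09) ≈ -0.2324

-0.2324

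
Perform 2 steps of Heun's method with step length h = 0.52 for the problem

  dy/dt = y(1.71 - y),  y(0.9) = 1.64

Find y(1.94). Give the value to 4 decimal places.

1.6919

Heun: k1 = f(t_n, y_n); k2 = f(t_n + h, y_n + h·k1); y_{n+1} = y_n + (h/2)·(k1 + k2).
t=0.900000, y=1.640000:
  k1 = f(0.900000, 1.640000) = 0.114800
  k2 = f(1.420000, 1.699696) = 0.017514
  y ← 1.640000 + (0.52/2)·(0.114800 + 0.017514) = 1.674402
t=1.420000, y=1.674402:
  k1 = f(1.420000, 1.674402) = 0.059606
  k2 = f(1.940000, 1.705397) = 0.007850
  y ← 1.674402 + (0.52/2)·(0.059606 + 0.007850) = 1.691940
y(1.94) ≈ 1.6919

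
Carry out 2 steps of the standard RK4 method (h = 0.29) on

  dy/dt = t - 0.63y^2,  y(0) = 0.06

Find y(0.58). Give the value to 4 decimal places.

0.2225

RK4: k1 = f(t_n, y_n); k2 = f(t_n + h/2, y_n + (h/2)·k1); k3 = f(t_n + h/2, y_n + (h/2)·k2); k4 = f(t_n + h, y_n + h·k3); y_{n+1} = y_n + (h/6)·(k1 + 2k2 + 2k3 + k4).
t=0.000000, y=0.060000:
  k1 = f(0.000000, 0.060000) = -0.002268
  k2 = f(0.145000, 0.059671) = 0.142757
  k3 = f(0.145000, 0.080700) = 0.140897
  k4 = f(0.290000, 0.100860) = 0.283591
  y ← 0.060000 + (0.29/6)·(k1 + 2k2 + 2k3 + k4) = 0.101017
t=0.290000, y=0.101017:
  k1 = f(0.290000, 0.101017) = 0.283571
  k2 = f(0.435000, 0.142135) = 0.422273
  k3 = f(0.435000, 0.162247) = 0.418416
  k4 = f(0.580000, 0.222358) = 0.548851
  y ← 0.101017 + (0.29/6)·(k1 + 2k2 + 2k3 + k4) = 0.222517
y(0.58) ≈ 0.2225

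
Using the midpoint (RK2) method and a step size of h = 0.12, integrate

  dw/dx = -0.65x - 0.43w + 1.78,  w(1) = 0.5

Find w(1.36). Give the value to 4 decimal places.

Midpoint: k1 = f(x_n, w_n); k2 = f(x_n + h/2, w_n + (h/2)·k1); w_{n+1} = w_n + h·k2.
x=1.000000, w=0.500000:
  k1 = f(1.000000, 0.500000) = 0.915000
  k2 = f(1.060000, 0.554900) = 0.852393
  w ← 0.500000 + 0.12·0.852393 = 0.602287
x=1.120000, w=0.602287:
  k1 = f(1.120000, 0.602287) = 0.793017
  k2 = f(1.180000, 0.649868) = 0.733557
  w ← 0.602287 + 0.12·0.733557 = 0.690314
x=1.240000, w=0.690314:
  k1 = f(1.240000, 0.690314) = 0.677165
  k2 = f(1.300000, 0.730944) = 0.620694
  w ← 0.690314 + 0.12·0.620694 = 0.764797
w(1.36) ≈ 0.7648

0.7648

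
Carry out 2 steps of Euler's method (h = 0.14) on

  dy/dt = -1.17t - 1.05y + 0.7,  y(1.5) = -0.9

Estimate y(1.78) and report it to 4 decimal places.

-0.9515

Euler: y_{n+1} = y_n + h·f(t_n, y_n).
t=1.500000, y=-0.900000: f=-0.110000 → y ← -0.900000 + 0.14·(-0.110000) = -0.915400
t=1.640000, y=-0.915400: f=-0.257630 → y ← -0.915400 + 0.14·(-0.257630) = -0.951468
y(1.78) ≈ -0.9515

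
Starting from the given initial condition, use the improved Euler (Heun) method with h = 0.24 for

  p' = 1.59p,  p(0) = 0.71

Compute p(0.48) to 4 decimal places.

1.5019

Heun: k1 = f(t_n, p_n); k2 = f(t_n + h, p_n + h·k1); p_{n+1} = p_n + (h/2)·(k1 + k2).
t=0.000000, p=0.710000:
  k1 = f(0.000000, 0.710000) = 1.128900
  k2 = f(0.240000, 0.980936) = 1.559688
  p ← 0.710000 + (0.24/2)·(1.128900 + 1.559688) = 1.032631
t=0.240000, p=1.032631:
  k1 = f(0.240000, 1.032631) = 1.641883
  k2 = f(0.480000, 1.426682) = 2.268425
  p ← 1.032631 + (0.24/2)·(1.641883 + 2.268425) = 1.501868
p(0.48) ≈ 1.5019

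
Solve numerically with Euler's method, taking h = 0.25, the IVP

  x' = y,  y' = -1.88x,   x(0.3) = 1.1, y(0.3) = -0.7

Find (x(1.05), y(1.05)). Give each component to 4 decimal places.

Euler on (x,y): x_{n+1} = x_n + h·x', y_{n+1} = y_n + h·y'.
0.300000: (1.100000, -0.700000); f=(-0.700000, -2.068000) → (0.925000, -1.217000)
0.550000: (0.925000, -1.217000); f=(-1.217000, -1.739000) → (0.620750, -1.651750)
0.800000: (0.620750, -1.651750); f=(-1.651750, -1.167010) → (0.207813, -1.943503)
(x(1.05), y(1.05)) ≈ (0.2078, -1.9435)

0.2078, -1.9435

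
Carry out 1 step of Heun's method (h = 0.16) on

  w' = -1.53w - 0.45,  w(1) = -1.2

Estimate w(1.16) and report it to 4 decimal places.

Heun: k1 = f(t_n, w_n); k2 = f(t_n + h, w_n + h·k1); w_{n+1} = w_n + (h/2)·(k1 + k2).
t=1.000000, w=-1.200000:
  k1 = f(1.000000, -1.200000) = 1.386000
  k2 = f(1.160000, -0.978240) = 1.046707
  w ← -1.200000 + (0.16/2)·(1.386000 + 1.046707) = -1.005383
w(1.16) ≈ -1.0054

-1.0054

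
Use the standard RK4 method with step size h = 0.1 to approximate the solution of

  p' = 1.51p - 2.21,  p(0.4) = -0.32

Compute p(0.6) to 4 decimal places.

-0.9488

RK4: k1 = f(s_n, p_n); k2 = f(s_n + h/2, p_n + (h/2)·k1); k3 = f(s_n + h/2, p_n + (h/2)·k2); k4 = f(s_n + h, p_n + h·k3); p_{n+1} = p_n + (h/6)·(k1 + 2k2 + 2k3 + k4).
s=0.400000, p=-0.320000:
  k1 = f(0.400000, -0.320000) = -2.693200
  k2 = f(0.450000, -0.454660) = -2.896537
  k3 = f(0.450000, -0.464827) = -2.911889
  k4 = f(0.500000, -0.611189) = -3.132895
  p ← -0.320000 + (0.1/6)·(k1 + 2k2 + 2k3 + k4) = -0.610716
s=0.500000, p=-0.610716:
  k1 = f(0.500000, -0.610716) = -3.132181
  k2 = f(0.550000, -0.767325) = -3.368660
  k3 = f(0.550000, -0.779149) = -3.386515
  k4 = f(0.600000, -0.949367) = -3.643545
  p ← -0.610716 + (0.1/6)·(k1 + 2k2 + 2k3 + k4) = -0.948817
p(0.6) ≈ -0.9488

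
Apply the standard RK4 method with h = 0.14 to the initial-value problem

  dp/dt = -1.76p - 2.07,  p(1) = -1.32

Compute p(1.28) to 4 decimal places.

-1.2640

RK4: k1 = f(t_n, p_n); k2 = f(t_n + h/2, p_n + (h/2)·k1); k3 = f(t_n + h/2, p_n + (h/2)·k2); k4 = f(t_n + h, p_n + h·k3); p_{n+1} = p_n + (h/6)·(k1 + 2k2 + 2k3 + k4).
t=1.000000, p=-1.320000:
  k1 = f(1.000000, -1.320000) = 0.253200
  k2 = f(1.070000, -1.302276) = 0.222006
  k3 = f(1.070000, -1.304460) = 0.225849
  k4 = f(1.140000, -1.288381) = 0.197551
  p ← -1.320000 + (0.14/6)·(k1 + 2k2 + 2k3 + k4) = -1.288583
t=1.140000, p=-1.288583:
  k1 = f(1.140000, -1.288583) = 0.197905
  k2 = f(1.210000, -1.274729) = 0.173523
  k3 = f(1.210000, -1.276436) = 0.176527
  k4 = f(1.280000, -1.263869) = 0.154409
  p ← -1.288583 + (0.14/6)·(k1 + 2k2 + 2k3 + k4) = -1.264026
p(1.28) ≈ -1.2640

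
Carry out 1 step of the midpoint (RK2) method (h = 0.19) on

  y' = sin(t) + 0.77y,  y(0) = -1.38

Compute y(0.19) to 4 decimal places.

Midpoint: k1 = f(t_n, y_n); k2 = f(t_n + h/2, y_n + (h/2)·k1); y_{n+1} = y_n + h·k2.
t=0.000000, y=-1.380000:
  k1 = f(0.000000, -1.380000) = -1.062600
  k2 = f(0.095000, -1.480947) = -1.045472
  y ← -1.380000 + 0.19·(-1.045472) = -1.578640
y(0.19) ≈ -1.5786

-1.5786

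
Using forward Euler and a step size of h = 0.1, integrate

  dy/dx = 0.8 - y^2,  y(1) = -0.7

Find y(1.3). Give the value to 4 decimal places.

-0.5939

Euler: y_{n+1} = y_n + h·f(x_n, y_n).
x=1.000000, y=-0.700000: f=0.310000 → y ← -0.700000 + 0.1·0.310000 = -0.669000
x=1.100000, y=-0.669000: f=0.352439 → y ← -0.669000 + 0.1·0.352439 = -0.633756
x=1.200000, y=-0.633756: f=0.398353 → y ← -0.633756 + 0.1·0.398353 = -0.593921
y(1.3) ≈ -0.5939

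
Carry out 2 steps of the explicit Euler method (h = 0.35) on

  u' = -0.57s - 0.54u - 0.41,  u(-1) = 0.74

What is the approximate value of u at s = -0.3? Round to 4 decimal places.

0.5183

Euler: u_{n+1} = u_n + h·f(s_n, u_n).
s=-1.000000, u=0.740000: f=-0.239600 → u ← 0.740000 + 0.35·(-0.239600) = 0.656140
s=-0.650000, u=0.656140: f=-0.393816 → u ← 0.656140 + 0.35·(-0.393816) = 0.518305
u(-0.3) ≈ 0.5183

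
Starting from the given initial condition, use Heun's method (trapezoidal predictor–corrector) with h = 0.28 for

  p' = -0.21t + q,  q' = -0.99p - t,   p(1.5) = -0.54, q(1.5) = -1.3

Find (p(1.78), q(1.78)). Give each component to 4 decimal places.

Heun on (p,q): k1 = f(t_n, state_n); k2 = f(t_n + h, state_n + h·k1); state_{n+1} = state_n + (h/2)·(k1 + k2).
1.500000: (-0.540000, -1.300000)
  k1 = (-1.615000, -0.965400)
  predictor → (-0.992200, -1.570312)
  k2 = (-1.944112, -0.797722)
  → (-1.038276, -1.546837)
(p(1.78), q(1.78)) ≈ (-1.0383, -1.5468)

-1.0383, -1.5468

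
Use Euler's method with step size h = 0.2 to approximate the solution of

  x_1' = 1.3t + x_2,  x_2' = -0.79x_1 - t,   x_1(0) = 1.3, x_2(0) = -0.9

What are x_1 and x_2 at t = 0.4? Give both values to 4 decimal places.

0.9509, -1.3224

Euler on (x_1,x_2): x_1_{n+1} = x_1_n + h·x_1', x_2_{n+1} = x_2_n + h·x_2'.
0.000000: (1.300000, -0.900000); f=(-0.900000, -1.027000) → (1.120000, -1.105400)
0.200000: (1.120000, -1.105400); f=(-0.845400, -1.084800) → (0.950920, -1.322360)
(x_1(0.4), x_2(0.4)) ≈ (0.9509, -1.3224)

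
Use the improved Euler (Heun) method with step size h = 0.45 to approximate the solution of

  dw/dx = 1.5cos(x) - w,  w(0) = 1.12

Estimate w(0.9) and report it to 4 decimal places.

1.1708

Heun: k1 = f(x_n, w_n); k2 = f(x_n + h, w_n + h·k1); w_{n+1} = w_n + (h/2)·(k1 + k2).
x=0.000000, w=1.120000:
  k1 = f(0.000000, 1.120000) = 0.380000
  k2 = f(0.450000, 1.291000) = 0.059671
  w ← 1.120000 + (0.45/2)·(0.380000 + 0.059671) = 1.218926
x=0.450000, w=1.218926:
  k1 = f(0.450000, 1.218926) = 0.131745
  k2 = f(0.900000, 1.278211) = -0.345796
  w ← 1.218926 + (0.45/2)·(0.131745 + (-0.345796)) = 1.170764
w(0.9) ≈ 1.1708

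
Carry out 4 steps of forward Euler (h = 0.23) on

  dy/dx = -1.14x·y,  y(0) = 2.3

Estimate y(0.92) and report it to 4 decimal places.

1.5568

Euler: y_{n+1} = y_n + h·f(x_n, y_n).
x=0.000000, y=2.300000: f=0.000000 → y ← 2.300000 + 0.23·0.000000 = 2.300000
x=0.230000, y=2.300000: f=-0.603060 → y ← 2.300000 + 0.23·(-0.603060) = 2.161296
x=0.460000, y=2.161296: f=-1.133384 → y ← 2.161296 + 0.23·(-1.133384) = 1.900618
x=0.690000, y=1.900618: f=-1.495026 → y ← 1.900618 + 0.23·(-1.495026) = 1.556762
y(0.92) ≈ 1.5568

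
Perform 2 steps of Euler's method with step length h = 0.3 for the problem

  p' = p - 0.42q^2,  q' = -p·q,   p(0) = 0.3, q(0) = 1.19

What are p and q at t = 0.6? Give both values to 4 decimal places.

Euler on (p,q): p_{n+1} = p_n + h·p', q_{n+1} = q_n + h·q'.
0.000000: (0.300000, 1.190000); f=(-0.294762, -0.357000) → (0.211571, 1.082900)
0.300000: (0.211571, 1.082900); f=(-0.280951, -0.229111) → (0.127286, 1.014167)
(p(0.6), q(0.6)) ≈ (0.1273, 1.0142)

0.1273, 1.0142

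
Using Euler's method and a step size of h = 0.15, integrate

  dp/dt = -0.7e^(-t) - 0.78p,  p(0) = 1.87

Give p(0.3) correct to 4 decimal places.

1.2749

Euler: p_{n+1} = p_n + h·f(t_n, p_n).
t=0.000000, p=1.870000: f=-2.158600 → p ← 1.870000 + 0.15·(-2.158600) = 1.546210
t=0.150000, p=1.546210: f=-1.808539 → p ← 1.546210 + 0.15·(-1.808539) = 1.274929
p(0.3) ≈ 1.2749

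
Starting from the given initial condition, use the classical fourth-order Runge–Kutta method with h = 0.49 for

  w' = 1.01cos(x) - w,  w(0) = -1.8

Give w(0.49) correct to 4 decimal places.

RK4: k1 = f(x_n, w_n); k2 = f(x_n + h/2, w_n + (h/2)·k1); k3 = f(x_n + h/2, w_n + (h/2)·k2); k4 = f(x_n + h, w_n + h·k3); w_{n+1} = w_n + (h/6)·(k1 + 2k2 + 2k3 + k4).
x=0.000000, w=-1.800000:
  k1 = f(0.000000, -1.800000) = 2.810000
  k2 = f(0.245000, -1.111550) = 2.091389
  k3 = f(0.245000, -1.287610) = 2.267448
  k4 = f(0.490000, -0.688950) = 1.580106
  w ← -1.800000 + (0.49/6)·(k1 + 2k2 + 2k3 + k4) = -0.729531
w(0.49) ≈ -0.7295

-0.7295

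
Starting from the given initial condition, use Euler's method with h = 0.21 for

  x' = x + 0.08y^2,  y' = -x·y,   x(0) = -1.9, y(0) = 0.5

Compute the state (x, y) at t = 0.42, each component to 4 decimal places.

-2.7685, 1.0366

Euler on (x,y): x_{n+1} = x_n + h·x', y_{n+1} = y_n + h·y'.
0.000000: (-1.900000, 0.500000); f=(-1.880000, 0.950000) → (-2.294800, 0.699500)
0.210000: (-2.294800, 0.699500); f=(-2.255656, 1.605213) → (-2.768488, 1.036595)
(x(0.42), y(0.42)) ≈ (-2.7685, 1.0366)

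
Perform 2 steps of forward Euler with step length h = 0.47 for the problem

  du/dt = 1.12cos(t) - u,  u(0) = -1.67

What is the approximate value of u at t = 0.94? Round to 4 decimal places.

Euler: u_{n+1} = u_n + h·f(t_n, u_n).
t=0.000000, u=-1.670000: f=2.790000 → u ← -1.670000 + 0.47·2.790000 = -0.358700
t=0.470000, u=-0.358700: f=1.357256 → u ← -0.358700 + 0.47·1.357256 = 0.279211
u(0.94) ≈ 0.2792

0.2792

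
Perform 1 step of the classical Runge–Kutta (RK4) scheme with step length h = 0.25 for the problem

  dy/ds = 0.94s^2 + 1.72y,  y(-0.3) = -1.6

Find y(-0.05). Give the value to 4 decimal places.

RK4: k1 = f(s_n, y_n); k2 = f(s_n + h/2, y_n + (h/2)·k1); k3 = f(s_n + h/2, y_n + (h/2)·k2); k4 = f(s_n + h, y_n + h·k3); y_{n+1} = y_n + (h/6)·(k1 + 2k2 + 2k3 + k4).
s=-0.300000, y=-1.600000:
  k1 = f(-0.300000, -1.600000) = -2.667400
  k2 = f(-0.175000, -1.933425) = -3.296704
  k3 = f(-0.175000, -2.012088) = -3.432004
  k4 = f(-0.050000, -2.458001) = -4.225412
  y ← -1.600000 + (0.25/6)·(k1 + 2k2 + 2k3 + k4) = -2.447926
y(-0.05) ≈ -2.4479

-2.4479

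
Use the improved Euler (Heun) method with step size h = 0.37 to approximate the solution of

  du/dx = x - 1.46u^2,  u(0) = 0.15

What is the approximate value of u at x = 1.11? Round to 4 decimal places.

Heun: k1 = f(x_n, u_n); k2 = f(x_n + h, u_n + h·k1); u_{n+1} = u_n + (h/2)·(k1 + k2).
x=0.000000, u=0.150000:
  k1 = f(0.000000, 0.150000) = -0.032850
  k2 = f(0.370000, 0.137846) = 0.342258
  u ← 0.150000 + (0.37/2)·(-0.032850 + 0.342258) = 0.207240
x=0.370000, u=0.207240:
  k1 = f(0.370000, 0.207240) = 0.307295
  k2 = f(0.740000, 0.320940) = 0.589617
  u ← 0.207240 + (0.37/2)·(0.307295 + 0.589617) = 0.373169
x=0.740000, u=0.373169:
  k1 = f(0.740000, 0.373169) = 0.536687
  k2 = f(1.110000, 0.571743) = 0.632740
  u ← 0.373169 + (0.37/2)·(0.536687 + 0.632740) = 0.589513
u(1.11) ≈ 0.5895

0.5895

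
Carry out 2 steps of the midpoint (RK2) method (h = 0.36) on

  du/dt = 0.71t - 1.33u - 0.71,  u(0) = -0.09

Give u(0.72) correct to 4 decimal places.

Midpoint: k1 = f(t_n, u_n); k2 = f(t_n + h/2, u_n + (h/2)·k1); u_{n+1} = u_n + h·k2.
t=0.000000, u=-0.090000:
  k1 = f(0.000000, -0.090000) = -0.590300
  k2 = f(0.180000, -0.196254) = -0.321182
  u ← -0.090000 + 0.36·(-0.321182) = -0.205626
t=0.360000, u=-0.205626:
  k1 = f(0.360000, -0.205626) = -0.180918
  k2 = f(0.540000, -0.238191) = -0.009806
  u ← -0.205626 + 0.36·(-0.009806) = -0.209156
u(0.72) ≈ -0.2092

-0.2092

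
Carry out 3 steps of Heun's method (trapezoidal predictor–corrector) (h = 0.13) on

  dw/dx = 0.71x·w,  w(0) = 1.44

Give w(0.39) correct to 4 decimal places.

Heun: k1 = f(x_n, w_n); k2 = f(x_n + h, w_n + h·k1); w_{n+1} = w_n + (h/2)·(k1 + k2).
x=0.000000, w=1.440000:
  k1 = f(0.000000, 1.440000) = 0.000000
  k2 = f(0.130000, 1.440000) = 0.132912
  w ← 1.440000 + (0.13/2)·(0.000000 + 0.132912) = 1.448639
x=0.130000, w=1.448639:
  k1 = f(0.130000, 1.448639) = 0.133709
  k2 = f(0.260000, 1.466022) = 0.270628
  w ← 1.448639 + (0.13/2)·(0.133709 + 0.270628) = 1.474921
x=0.260000, w=1.474921:
  k1 = f(0.260000, 1.474921) = 0.272270
  k2 = f(0.390000, 1.510316) = 0.418207
  w ← 1.474921 + (0.13/2)·(0.272270 + 0.418207) = 1.519802
w(0.39) ≈ 1.5198

1.5198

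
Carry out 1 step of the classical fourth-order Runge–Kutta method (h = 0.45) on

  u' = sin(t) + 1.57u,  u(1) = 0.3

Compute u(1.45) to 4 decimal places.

1.2106

RK4: k1 = f(t_n, u_n); k2 = f(t_n + h/2, u_n + (h/2)·k1); k3 = f(t_n + h/2, u_n + (h/2)·k2); k4 = f(t_n + h, u_n + h·k3); u_{n+1} = u_n + (h/6)·(k1 + 2k2 + 2k3 + k4).
t=1.000000, u=0.300000:
  k1 = f(1.000000, 0.300000) = 1.312471
  k2 = f(1.225000, 0.595306) = 1.875436
  k3 = f(1.225000, 0.721973) = 2.074304
  k4 = f(1.450000, 1.233437) = 2.929209
  u ← 0.300000 + (0.45/6)·(k1 + 2k2 + 2k3 + k4) = 1.210587
u(1.45) ≈ 1.2106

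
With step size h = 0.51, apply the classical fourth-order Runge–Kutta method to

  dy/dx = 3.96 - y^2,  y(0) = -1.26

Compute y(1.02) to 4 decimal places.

1.6270

RK4: k1 = f(x_n, y_n); k2 = f(x_n + h/2, y_n + (h/2)·k1); k3 = f(x_n + h/2, y_n + (h/2)·k2); k4 = f(x_n + h, y_n + h·k3); y_{n+1} = y_n + (h/6)·(k1 + 2k2 + 2k3 + k4).
x=0.000000, y=-1.260000:
  k1 = f(0.000000, -1.260000) = 2.372400
  k2 = f(0.255000, -0.655038) = 3.530925
  k3 = f(0.255000, -0.359614) = 3.830678
  k4 = f(0.510000, 0.693646) = 3.478856
  y ← -1.260000 + (0.51/6)·(k1 + 2k2 + 2k3 + k4) = 0.488829
x=0.510000, y=0.488829:
  k1 = f(0.510000, 0.488829) = 3.721046
  k2 = f(0.765000, 1.437696) = 1.893030
  k3 = f(0.765000, 0.971552) = 3.016087
  k4 = f(1.020000, 2.027033) = -0.148865
  y ← 0.488829 + (0.51/6)·(k1 + 2k2 + 2k3 + k4) = 1.627015
y(1.02) ≈ 1.6270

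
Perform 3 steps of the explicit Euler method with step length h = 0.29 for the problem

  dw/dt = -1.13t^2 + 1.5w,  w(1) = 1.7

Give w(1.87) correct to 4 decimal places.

Euler: w_{n+1} = w_n + h·f(t_n, w_n).
t=1.000000, w=1.700000: f=1.420000 → w ← 1.700000 + 0.29·1.420000 = 2.111800
t=1.290000, w=2.111800: f=1.287267 → w ← 2.111800 + 0.29·1.287267 = 2.485107
t=1.580000, w=2.485107: f=0.906729 → w ← 2.485107 + 0.29·0.906729 = 2.748059
w(1.87) ≈ 2.7481

2.7481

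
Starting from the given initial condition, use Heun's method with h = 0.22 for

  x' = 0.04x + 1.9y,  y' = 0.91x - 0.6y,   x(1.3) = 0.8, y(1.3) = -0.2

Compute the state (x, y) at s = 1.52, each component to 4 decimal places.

Heun on (x,y): k1 = f(s_n, state_n); k2 = f(s_n + h, state_n + h·k1); state_{n+1} = state_n + (h/2)·(k1 + k2).
1.300000: (0.800000, -0.200000)
  k1 = (-0.348000, 0.848000)
  predictor → (0.723440, -0.013440)
  k2 = (0.003402, 0.666394)
  → (0.762094, -0.033417)
(x(1.52), y(1.52)) ≈ (0.7621, -0.0334)

0.7621, -0.0334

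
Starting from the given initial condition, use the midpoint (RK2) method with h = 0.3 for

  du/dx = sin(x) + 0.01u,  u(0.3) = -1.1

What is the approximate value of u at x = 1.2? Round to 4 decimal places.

-0.5126

Midpoint: k1 = f(x_n, u_n); k2 = f(x_n + h/2, u_n + (h/2)·k1); u_{n+1} = u_n + h·k2.
x=0.300000, u=-1.100000:
  k1 = f(0.300000, -1.100000) = 0.284520
  k2 = f(0.450000, -1.057322) = 0.424392
  u ← -1.100000 + 0.3·0.424392 = -0.972682
x=0.600000, u=-0.972682:
  k1 = f(0.600000, -0.972682) = 0.554916
  k2 = f(0.750000, -0.889445) = 0.672744
  u ← -0.972682 + 0.3·0.672744 = -0.770859
x=0.900000, u=-0.770859:
  k1 = f(0.900000, -0.770859) = 0.775618
  k2 = f(1.050000, -0.654516) = 0.860878
  u ← -0.770859 + 0.3·0.860878 = -0.512596
u(1.2) ≈ -0.5126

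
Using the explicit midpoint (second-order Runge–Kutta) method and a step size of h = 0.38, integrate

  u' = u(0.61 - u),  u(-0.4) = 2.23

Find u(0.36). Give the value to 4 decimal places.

Midpoint: k1 = f(t_n, u_n); k2 = f(t_n + h/2, u_n + (h/2)·k1); u_{n+1} = u_n + h·k2.
t=-0.400000, u=2.230000:
  k1 = f(-0.400000, 2.230000) = -3.612600
  k2 = f(-0.210000, 1.543606) = -1.441120
  u ← 2.230000 + 0.38·(-1.441120) = 1.682374
t=-0.020000, u=1.682374:
  k1 = f(-0.020000, 1.682374) = -1.804135
  k2 = f(0.170000, 1.339589) = -0.977349
  u ← 1.682374 + 0.38·(-0.977349) = 1.310982
u(0.36) ≈ 1.3110

1.3110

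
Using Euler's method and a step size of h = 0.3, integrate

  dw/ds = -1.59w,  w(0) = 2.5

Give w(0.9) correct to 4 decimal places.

Euler: w_{n+1} = w_n + h·f(s_n, w_n).
s=0.000000, w=2.500000: f=-3.975000 → w ← 2.500000 + 0.3·(-3.975000) = 1.307500
s=0.300000, w=1.307500: f=-2.078925 → w ← 1.307500 + 0.3·(-2.078925) = 0.683822
s=0.600000, w=0.683822: f=-1.087278 → w ← 0.683822 + 0.3·(-1.087278) = 0.357639
w(0.9) ≈ 0.3576

0.3576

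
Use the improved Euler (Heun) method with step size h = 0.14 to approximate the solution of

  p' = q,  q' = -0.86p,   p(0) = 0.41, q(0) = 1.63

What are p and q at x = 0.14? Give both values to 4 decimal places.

Heun on (p,q): k1 = f(x_n, state_n); k2 = f(x_n + h, state_n + h·k1); state_{n+1} = state_n + (h/2)·(k1 + k2).
0.000000: (0.410000, 1.630000)
  k1 = (1.630000, -0.352600)
  predictor → (0.638200, 1.580636)
  k2 = (1.580636, -0.548852)
  → (0.634745, 1.566898)
(p(0.14), q(0.14)) ≈ (0.6347, 1.5669)

0.6347, 1.5669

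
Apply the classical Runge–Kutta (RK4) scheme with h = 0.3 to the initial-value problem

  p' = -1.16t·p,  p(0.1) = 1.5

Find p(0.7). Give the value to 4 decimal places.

RK4: k1 = f(t_n, p_n); k2 = f(t_n + h/2, p_n + (h/2)·k1); k3 = f(t_n + h/2, p_n + (h/2)·k2); k4 = f(t_n + h, p_n + h·k3); p_{n+1} = p_n + (h/6)·(k1 + 2k2 + 2k3 + k4).
t=0.100000, p=1.500000:
  k1 = f(0.100000, 1.500000) = -0.174000
  k2 = f(0.250000, 1.473900) = -0.427431
  k3 = f(0.250000, 1.435885) = -0.416407
  k4 = f(0.400000, 1.375078) = -0.638036
  p ← 1.500000 + (0.3/6)·(k1 + 2k2 + 2k3 + k4) = 1.375014
t=0.400000, p=1.375014:
  k1 = f(0.400000, 1.375014) = -0.638007
  k2 = f(0.550000, 1.279313) = -0.816202
  k3 = f(0.550000, 1.252584) = -0.799149
  k4 = f(0.700000, 1.135270) = -0.921839
  p ← 1.375014 + (0.3/6)·(k1 + 2k2 + 2k3 + k4) = 1.135487
p(0.7) ≈ 1.1355

1.1355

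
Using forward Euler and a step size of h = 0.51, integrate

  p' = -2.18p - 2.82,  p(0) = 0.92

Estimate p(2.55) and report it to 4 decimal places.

Euler: p_{n+1} = p_n + h·f(x_n, p_n).
x=0.000000, p=0.920000: f=-4.825600 → p ← 0.920000 + 0.51·(-4.825600) = -1.541056
x=0.510000, p=-1.541056: f=0.539502 → p ← -1.541056 + 0.51·0.539502 = -1.265910
x=1.020000, p=-1.265910: f=-0.060316 → p ← -1.265910 + 0.51·(-0.060316) = -1.296671
x=1.530000, p=-1.296671: f=0.006743 → p ← -1.296671 + 0.51·0.006743 = -1.293232
x=2.040000, p=-1.293232: f=-0.000754 → p ← -1.293232 + 0.51·(-0.000754) = -1.293617
p(2.55) ≈ -1.2936

-1.2936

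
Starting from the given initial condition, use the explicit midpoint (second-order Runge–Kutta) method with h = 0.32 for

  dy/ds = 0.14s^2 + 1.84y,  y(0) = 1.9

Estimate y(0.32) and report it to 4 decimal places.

3.3492

Midpoint: k1 = f(s_n, y_n); k2 = f(s_n + h/2, y_n + (h/2)·k1); y_{n+1} = y_n + h·k2.
s=0.000000, y=1.900000:
  k1 = f(0.000000, 1.900000) = 3.496000
  k2 = f(0.160000, 2.459360) = 4.528806
  y ← 1.900000 + 0.32·4.528806 = 3.349218
y(0.32) ≈ 3.3492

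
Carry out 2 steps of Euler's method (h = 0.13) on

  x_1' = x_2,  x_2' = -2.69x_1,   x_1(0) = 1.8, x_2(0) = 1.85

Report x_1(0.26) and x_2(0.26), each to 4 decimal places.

Euler on (x_1,x_2): x_1_{n+1} = x_1_n + h·x_1', x_2_{n+1} = x_2_n + h·x_2'.
0.000000: (1.800000, 1.850000); f=(1.850000, -4.842000) → (2.040500, 1.220540)
0.130000: (2.040500, 1.220540); f=(1.220540, -5.488945) → (2.199170, 0.506977)
(x_1(0.26), x_2(0.26)) ≈ (2.1992, 0.5070)

2.1992, 0.5070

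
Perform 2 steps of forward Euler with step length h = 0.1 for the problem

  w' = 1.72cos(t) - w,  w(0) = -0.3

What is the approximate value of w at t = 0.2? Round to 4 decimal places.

0.0829

Euler: w_{n+1} = w_n + h·f(t_n, w_n).
t=0.000000, w=-0.300000: f=2.020000 → w ← -0.300000 + 0.1·2.020000 = -0.098000
t=0.100000, w=-0.098000: f=1.809407 → w ← -0.098000 + 0.1·1.809407 = 0.082941
w(0.2) ≈ 0.0829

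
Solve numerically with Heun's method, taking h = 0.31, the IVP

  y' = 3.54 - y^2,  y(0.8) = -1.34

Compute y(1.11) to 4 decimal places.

Heun: k1 = f(x_n, y_n); k2 = f(x_n + h, y_n + h·k1); y_{n+1} = y_n + (h/2)·(k1 + k2).
x=0.800000, y=-1.340000:
  k1 = f(0.800000, -1.340000) = 1.744400
  k2 = f(1.110000, -0.799236) = 2.901222
  y ← -1.340000 + (0.31/2)·(1.744400 + 2.901222) = -0.619929
y(1.11) ≈ -0.6199

-0.6199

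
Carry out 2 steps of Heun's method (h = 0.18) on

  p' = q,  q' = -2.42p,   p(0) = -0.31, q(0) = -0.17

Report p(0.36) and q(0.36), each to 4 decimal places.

-0.3207, 0.1159

Heun on (p,q): k1 = f(t_n, state_n); k2 = f(t_n + h, state_n + h·k1); state_{n+1} = state_n + (h/2)·(k1 + k2).
0.000000: (-0.310000, -0.170000)
  k1 = (-0.170000, 0.750200)
  predictor → (-0.340600, -0.034964)
  k2 = (-0.034964, 0.824252)
  → (-0.328447, -0.028299)
0.180000: (-0.328447, -0.028299)
  k1 = (-0.028299, 0.794841)
  predictor → (-0.333541, 0.114772)
  k2 = (0.114772, 0.807168)
  → (-0.320664, 0.115882)
(p(0.36), q(0.36)) ≈ (-0.3207, 0.1159)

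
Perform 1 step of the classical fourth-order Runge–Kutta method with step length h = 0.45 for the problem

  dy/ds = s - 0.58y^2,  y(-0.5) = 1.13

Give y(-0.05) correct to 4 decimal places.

RK4: k1 = f(s_n, y_n); k2 = f(s_n + h/2, y_n + (h/2)·k1); k3 = f(s_n + h/2, y_n + (h/2)·k2); k4 = f(s_n + h, y_n + h·k3); y_{n+1} = y_n + (h/6)·(k1 + 2k2 + 2k3 + k4).
s=-0.500000, y=1.130000:
  k1 = f(-0.500000, 1.130000) = -1.240602
  k2 = f(-0.275000, 0.850865) = -0.694903
  k3 = f(-0.275000, 0.973647) = -0.824833
  k4 = f(-0.050000, 0.758825) = -0.383973
  y ← 1.130000 + (0.45/6)·(k1 + 2k2 + 2k3 + k4) = 0.780196
y(-0.05) ≈ 0.7802

0.7802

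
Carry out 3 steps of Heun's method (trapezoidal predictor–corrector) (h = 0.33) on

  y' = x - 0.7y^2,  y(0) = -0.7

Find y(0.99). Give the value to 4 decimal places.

-0.6084

Heun: k1 = f(x_n, y_n); k2 = f(x_n + h, y_n + h·k1); y_{n+1} = y_n + (h/2)·(k1 + k2).
x=0.000000, y=-0.700000:
  k1 = f(0.000000, -0.700000) = -0.343000
  k2 = f(0.330000, -0.813190) = -0.132895
  y ← -0.700000 + (0.33/2)·(-0.343000 + (-0.132895)) = -0.778523
x=0.330000, y=-0.778523:
  k1 = f(0.330000, -0.778523) = -0.094268
  k2 = f(0.660000, -0.809631) = 0.201148
  y ← -0.778523 + (0.33/2)·(-0.094268 + 0.201148) = -0.760887
x=0.660000, y=-0.760887:
  k1 = f(0.660000, -0.760887) = 0.254735
  k2 = f(0.990000, -0.676825) = 0.669336
  y ← -0.760887 + (0.33/2)·(0.254735 + 0.669336) = -0.608416
y(0.99) ≈ -0.6084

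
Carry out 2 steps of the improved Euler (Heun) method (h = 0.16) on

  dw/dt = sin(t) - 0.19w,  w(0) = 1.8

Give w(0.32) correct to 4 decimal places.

Heun: k1 = f(t_n, w_n); k2 = f(t_n + h, w_n + h·k1); w_{n+1} = w_n + (h/2)·(k1 + k2).
t=0.000000, w=1.800000:
  k1 = f(0.000000, 1.800000) = -0.342000
  k2 = f(0.160000, 1.745280) = -0.172285
  w ← 1.800000 + (0.16/2)·(-0.342000 + (-0.172285)) = 1.758857
t=0.160000, w=1.758857:
  k1 = f(0.160000, 1.758857) = -0.174865
  k2 = f(0.320000, 1.730879) = -0.014300
  w ← 1.758857 + (0.16/2)·(-0.174865 + (-0.014300)) = 1.743724
w(0.32) ≈ 1.7437

1.7437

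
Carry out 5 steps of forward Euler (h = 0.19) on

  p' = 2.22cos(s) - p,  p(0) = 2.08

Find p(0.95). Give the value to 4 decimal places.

1.9773

Euler: p_{n+1} = p_n + h·f(s_n, p_n).
s=0.000000, p=2.080000: f=0.140000 → p ← 2.080000 + 0.19·0.140000 = 2.106600
s=0.190000, p=2.106600: f=0.073449 → p ← 2.106600 + 0.19·0.073449 = 2.120555
s=0.380000, p=2.120555: f=-0.058920 → p ← 2.120555 + 0.19·(-0.058920) = 2.109361
s=0.570000, p=2.109361: f=-0.240340 → p ← 2.109361 + 0.19·(-0.240340) = 2.063696
s=0.760000, p=2.063696: f=-0.454560 → p ← 2.063696 + 0.19·(-0.454560) = 1.977330
p(0.95) ≈ 1.9773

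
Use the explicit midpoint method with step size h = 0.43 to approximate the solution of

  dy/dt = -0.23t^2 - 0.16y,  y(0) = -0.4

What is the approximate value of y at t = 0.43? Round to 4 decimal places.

-0.3780

Midpoint: k1 = f(t_n, y_n); k2 = f(t_n + h/2, y_n + (h/2)·k1); y_{n+1} = y_n + h·k2.
t=0.000000, y=-0.400000:
  k1 = f(0.000000, -0.400000) = 0.064000
  k2 = f(0.215000, -0.386240) = 0.051167
  y ← -0.400000 + 0.43·0.051167 = -0.377998
y(0.43) ≈ -0.3780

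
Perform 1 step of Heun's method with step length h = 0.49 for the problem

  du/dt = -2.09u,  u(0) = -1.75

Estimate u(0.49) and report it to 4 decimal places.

Heun: k1 = f(t_n, u_n); k2 = f(t_n + h, u_n + h·k1); u_{n+1} = u_n + (h/2)·(k1 + k2).
t=0.000000, u=-1.750000:
  k1 = f(0.000000, -1.750000) = 3.657500
  k2 = f(0.490000, 0.042175) = -0.088146
  u ← -1.750000 + (0.49/2)·(3.657500 + (-0.088146)) = -0.875508
u(0.49) ≈ -0.8755

-0.8755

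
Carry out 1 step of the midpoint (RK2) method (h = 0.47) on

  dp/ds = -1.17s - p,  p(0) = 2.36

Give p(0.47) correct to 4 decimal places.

Midpoint: k1 = f(s_n, p_n); k2 = f(s_n + h/2, p_n + (h/2)·k1); p_{n+1} = p_n + h·k2.
s=0.000000, p=2.360000:
  k1 = f(0.000000, 2.360000) = -2.360000
  k2 = f(0.235000, 1.805400) = -2.080350
  p ← 2.360000 + 0.47·(-2.080350) = 1.382236
p(0.47) ≈ 1.3822

1.3822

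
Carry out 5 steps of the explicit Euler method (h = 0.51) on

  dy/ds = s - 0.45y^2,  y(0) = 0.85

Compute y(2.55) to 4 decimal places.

2.0651

Euler: y_{n+1} = y_n + h·f(s_n, y_n).
s=0.000000, y=0.850000: f=-0.325125 → y ← 0.850000 + 0.51·(-0.325125) = 0.684186
s=0.510000, y=0.684186: f=0.299350 → y ← 0.684186 + 0.51·0.299350 = 0.836855
s=1.020000, y=0.836855: f=0.704853 → y ← 0.836855 + 0.51·0.704853 = 1.196330
s=1.530000, y=1.196330: f=0.885958 → y ← 1.196330 + 0.51·0.885958 = 1.648168
s=2.040000, y=1.648168: f=0.817593 → y ← 1.648168 + 0.51·0.817593 = 2.065141
y(2.55) ≈ 2.0651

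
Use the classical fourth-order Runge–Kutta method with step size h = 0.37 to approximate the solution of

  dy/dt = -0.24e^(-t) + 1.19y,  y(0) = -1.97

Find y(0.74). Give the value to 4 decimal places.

RK4: k1 = f(t_n, y_n); k2 = f(t_n + h/2, y_n + (h/2)·k1); k3 = f(t_n + h/2, y_n + (h/2)·k2); k4 = f(t_n + h, y_n + h·k3); y_{n+1} = y_n + (h/6)·(k1 + 2k2 + 2k3 + k4).
t=0.000000, y=-1.970000:
  k1 = f(0.000000, -1.970000) = -2.584300
  k2 = f(0.185000, -2.448095) = -3.112699
  k3 = f(0.185000, -2.545849) = -3.229026
  k4 = f(0.370000, -3.164739) = -3.931816
  y ← -1.970000 + (0.37/6)·(k1 + 2k2 + 2k3 + k4) = -3.153973
t=0.370000, y=-3.153973:
  k1 = f(0.370000, -3.153973) = -3.919004
  k2 = f(0.555000, -3.878989) = -4.753774
  k3 = f(0.555000, -4.033421) = -4.937549
  k4 = f(0.740000, -4.980866) = -6.041738
  y ← -3.153973 + (0.37/6)·(k1 + 2k2 + 2k3 + k4) = -4.963482
y(0.74) ≈ -4.9635

-4.9635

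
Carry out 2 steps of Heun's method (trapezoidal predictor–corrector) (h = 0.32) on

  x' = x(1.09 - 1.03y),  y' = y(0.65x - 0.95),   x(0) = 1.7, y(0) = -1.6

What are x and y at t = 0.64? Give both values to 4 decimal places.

10.8668, -4.3319

Heun on (x,y): k1 = f(t_n, state_n); k2 = f(t_n + h, state_n + h·k1); state_{n+1} = state_n + (h/2)·(k1 + k2).
0.000000: (1.700000, -1.600000)
  k1 = (4.654600, -0.248000)
  predictor → (3.189472, -1.679360)
  k2 = (8.993484, -1.886185)
  → (3.883693, -1.941470)
0.320000: (3.883693, -1.941470)
  k1 = (11.999501, -3.056651)
  predictor → (7.723534, -2.919598)
  k2 = (31.644753, -11.883630)
  → (10.866774, -4.331915)
(x(0.64), y(0.64)) ≈ (10.8668, -4.3319)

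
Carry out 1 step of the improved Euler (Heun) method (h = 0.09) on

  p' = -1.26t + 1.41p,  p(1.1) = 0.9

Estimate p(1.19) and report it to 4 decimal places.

Heun: k1 = f(t_n, p_n); k2 = f(t_n + h, p_n + h·k1); p_{n+1} = p_n + (h/2)·(k1 + k2).
t=1.100000, p=0.900000:
  k1 = f(1.100000, 0.900000) = -0.117000
  k2 = f(1.190000, 0.889470) = -0.245247
  p ← 0.900000 + (0.09/2)·(-0.117000 + (-0.245247)) = 0.883699
p(1.19) ≈ 0.8837

0.8837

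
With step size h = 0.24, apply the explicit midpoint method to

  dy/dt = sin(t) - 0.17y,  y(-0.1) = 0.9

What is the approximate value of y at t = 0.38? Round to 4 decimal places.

0.8956

Midpoint: k1 = f(t_n, y_n); k2 = f(t_n + h/2, y_n + (h/2)·k1); y_{n+1} = y_n + h·k2.
t=-0.100000, y=0.900000:
  k1 = f(-0.100000, 0.900000) = -0.252833
  k2 = f(0.020000, 0.869660) = -0.127844
  y ← 0.900000 + 0.24·(-0.127844) = 0.869318
t=0.140000, y=0.869318:
  k1 = f(0.140000, 0.869318) = -0.008241
  k2 = f(0.260000, 0.868329) = 0.109465
  y ← 0.869318 + 0.24·0.109465 = 0.895589
y(0.38) ≈ 0.8956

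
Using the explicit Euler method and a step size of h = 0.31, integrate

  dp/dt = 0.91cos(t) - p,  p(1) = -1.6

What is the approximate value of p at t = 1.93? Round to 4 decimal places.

-0.4167

Euler: p_{n+1} = p_n + h·f(t_n, p_n).
t=1.000000, p=-1.600000: f=2.091675 → p ← -1.600000 + 0.31·2.091675 = -0.951581
t=1.310000, p=-0.951581: f=1.186224 → p ← -0.951581 + 0.31·1.186224 = -0.583851
t=1.620000, p=-0.583851: f=0.539094 → p ← -0.583851 + 0.31·0.539094 = -0.416732
p(1.93) ≈ -0.4167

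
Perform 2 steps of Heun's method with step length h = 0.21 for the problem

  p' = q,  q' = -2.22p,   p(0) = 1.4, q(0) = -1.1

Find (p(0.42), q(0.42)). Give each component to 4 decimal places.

Heun on (p,q): k1 = f(x_n, state_n); k2 = f(x_n + h, state_n + h·k1); state_{n+1} = state_n + (h/2)·(k1 + k2).
0.000000: (1.400000, -1.100000)
  k1 = (-1.100000, -3.108000)
  predictor → (1.169000, -1.752680)
  k2 = (-1.752680, -2.595180)
  → (1.100469, -1.698834)
0.210000: (1.100469, -1.698834)
  k1 = (-1.698834, -2.443040)
  predictor → (0.743713, -2.211872)
  k2 = (-2.211872, -1.651044)
  → (0.689844, -2.128713)
(p(0.42), q(0.42)) ≈ (0.6898, -2.1287)

0.6898, -2.1287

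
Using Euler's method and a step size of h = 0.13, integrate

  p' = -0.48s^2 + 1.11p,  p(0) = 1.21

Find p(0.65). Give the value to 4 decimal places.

2.3392

Euler: p_{n+1} = p_n + h·f(s_n, p_n).
s=0.000000, p=1.210000: f=1.343100 → p ← 1.210000 + 0.13·1.343100 = 1.384603
s=0.130000, p=1.384603: f=1.528797 → p ← 1.384603 + 0.13·1.528797 = 1.583347
s=0.260000, p=1.583347: f=1.725067 → p ← 1.583347 + 0.13·1.725067 = 1.807605
s=0.390000, p=1.807605: f=1.933434 → p ← 1.807605 + 0.13·1.933434 = 2.058952
s=0.520000, p=2.058952: f=2.155644 → p ← 2.058952 + 0.13·2.155644 = 2.339186
p(0.65) ≈ 2.3392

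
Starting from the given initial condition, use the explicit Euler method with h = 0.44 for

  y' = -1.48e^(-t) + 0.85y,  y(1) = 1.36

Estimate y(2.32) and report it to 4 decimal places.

2.7641

Euler: y_{n+1} = y_n + h·f(t_n, y_n).
t=1.000000, y=1.360000: f=0.611538 → y ← 1.360000 + 0.44·0.611538 = 1.629077
t=1.440000, y=1.629077: f=1.034062 → y ← 1.629077 + 0.44·1.034062 = 2.084064
t=1.880000, y=2.084064: f=1.545621 → y ← 2.084064 + 0.44·1.545621 = 2.764138
y(2.32) ≈ 2.7641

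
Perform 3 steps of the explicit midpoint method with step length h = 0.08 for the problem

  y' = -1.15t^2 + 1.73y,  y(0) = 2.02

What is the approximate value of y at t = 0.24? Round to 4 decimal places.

Midpoint: k1 = f(t_n, y_n); k2 = f(t_n + h/2, y_n + (h/2)·k1); y_{n+1} = y_n + h·k2.
t=0.000000, y=2.020000:
  k1 = f(0.000000, 2.020000) = 3.494600
  k2 = f(0.040000, 2.159784) = 3.734586
  y ← 2.020000 + 0.08·3.734586 = 2.318767
t=0.080000, y=2.318767:
  k1 = f(0.080000, 2.318767) = 4.004107
  k2 = f(0.120000, 2.478931) = 4.271991
  y ← 2.318767 + 0.08·4.271991 = 2.660526
t=0.160000, y=2.660526:
  k1 = f(0.160000, 2.660526) = 4.573270
  k2 = f(0.200000, 2.843457) = 4.873181
  y ← 2.660526 + 0.08·4.873181 = 3.050381
y(0.24) ≈ 3.0504

3.0504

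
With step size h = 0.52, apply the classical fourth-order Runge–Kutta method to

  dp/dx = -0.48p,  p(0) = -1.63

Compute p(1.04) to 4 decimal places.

RK4: k1 = f(x_n, p_n); k2 = f(x_n + h/2, p_n + (h/2)·k1); k3 = f(x_n + h/2, p_n + (h/2)·k2); k4 = f(x_n + h, p_n + h·k3); p_{n+1} = p_n + (h/6)·(k1 + 2k2 + 2k3 + k4).
x=0.000000, p=-1.630000:
  k1 = f(0.000000, -1.630000) = 0.782400
  k2 = f(0.260000, -1.426576) = 0.684756
  k3 = f(0.260000, -1.451963) = 0.696942
  k4 = f(0.520000, -1.267590) = 0.608443
  p ← -1.630000 + (0.52/6)·(k1 + 2k2 + 2k3 + k4) = -1.269966
x=0.520000, p=-1.269966:
  k1 = f(0.520000, -1.269966) = 0.609584
  k2 = f(0.780000, -1.111474) = 0.533508
  k3 = f(0.780000, -1.131254) = 0.543002
  k4 = f(1.040000, -0.987605) = 0.474050
  p ← -1.269966 + (0.52/6)·(k1 + 2k2 + 2k3 + k4) = -0.989456
p(1.04) ≈ -0.9895

-0.9895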